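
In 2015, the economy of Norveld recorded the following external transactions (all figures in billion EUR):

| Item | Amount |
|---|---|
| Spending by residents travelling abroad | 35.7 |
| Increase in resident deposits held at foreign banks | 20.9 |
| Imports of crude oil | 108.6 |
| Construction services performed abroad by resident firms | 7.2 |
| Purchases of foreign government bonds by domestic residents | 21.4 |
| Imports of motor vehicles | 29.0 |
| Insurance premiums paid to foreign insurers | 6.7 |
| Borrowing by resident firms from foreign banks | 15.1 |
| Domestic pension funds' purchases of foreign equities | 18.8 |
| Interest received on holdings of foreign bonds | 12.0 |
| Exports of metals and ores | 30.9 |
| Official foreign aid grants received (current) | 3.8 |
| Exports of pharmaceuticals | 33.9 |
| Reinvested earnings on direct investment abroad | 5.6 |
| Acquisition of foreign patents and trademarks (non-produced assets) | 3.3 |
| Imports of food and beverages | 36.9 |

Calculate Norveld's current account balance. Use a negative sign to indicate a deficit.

Goods: -36.9 + 30.9 - 108.6 - 29.0 + 33.9 = -109.7
Services: -35.7 - 6.7 + 7.2 = -35.2
Primary income: 12.0 + 5.6 = 17.6
Secondary income: 3.8
Current account = (-109.7) + (-35.2) + 17.6 + 3.8 = -123.5
(Excluded from the current account — financial account: increase in resident deposits held at foreign banks 20.9, purchases of foreign government bonds by domestic residents 21.4, borrowing by resident firms from foreign banks 15.1, domestic pension funds' purchases of foreign equities 18.8; capital account: acquisition of foreign patents and trademarks (non-produced assets) 3.3.)

-123.5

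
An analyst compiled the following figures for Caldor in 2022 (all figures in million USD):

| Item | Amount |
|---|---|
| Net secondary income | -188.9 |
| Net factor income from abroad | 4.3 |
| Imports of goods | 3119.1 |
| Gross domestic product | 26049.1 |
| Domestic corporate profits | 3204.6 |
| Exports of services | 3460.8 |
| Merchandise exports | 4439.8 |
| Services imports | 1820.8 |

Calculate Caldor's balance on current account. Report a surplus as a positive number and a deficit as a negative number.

Goods balance = 4439.8 - 3119.1 = 1320.7
Services balance = 3460.8 - 1820.8 = 1640.0
Trade balance (goods + services) = 1320.7 + 1640.0 = 2960.7
Net primary income = 4.3
Net secondary income = -188.9
Current account = 2960.7 + 4.3 + (-188.9) = 2776.1

2776.1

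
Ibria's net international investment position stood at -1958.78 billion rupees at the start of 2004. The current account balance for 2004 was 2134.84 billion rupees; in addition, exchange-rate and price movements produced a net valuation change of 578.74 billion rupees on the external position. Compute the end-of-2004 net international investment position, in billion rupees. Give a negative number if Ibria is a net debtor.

754.80

Change in NIIP = current account + net valuation change = 2134.84 + 578.74 = 2713.58
End-of-year NIIP = -1958.78 + 2713.58 = 754.80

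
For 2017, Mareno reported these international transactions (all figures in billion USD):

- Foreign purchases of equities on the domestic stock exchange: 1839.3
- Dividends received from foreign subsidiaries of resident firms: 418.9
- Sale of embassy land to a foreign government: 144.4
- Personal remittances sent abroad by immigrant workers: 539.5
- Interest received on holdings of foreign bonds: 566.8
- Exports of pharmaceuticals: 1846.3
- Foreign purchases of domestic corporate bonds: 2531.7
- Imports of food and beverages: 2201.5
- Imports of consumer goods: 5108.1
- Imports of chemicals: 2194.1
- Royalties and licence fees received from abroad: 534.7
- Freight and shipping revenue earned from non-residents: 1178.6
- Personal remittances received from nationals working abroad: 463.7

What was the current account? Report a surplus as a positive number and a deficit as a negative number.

-5034.2

Goods: -2194.1 + 1846.3 - 5108.1 - 2201.5 = -7657.4
Services: 1178.6 + 534.7 = 1713.3
Primary income: 566.8 + 418.9 = 985.7
Secondary income: -539.5 + 463.7 = -75.8
Current account = (-7657.4) + 1713.3 + 985.7 + (-75.8) = -5034.2
(Excluded from the current account — financial account: foreign purchases of equities on the domestic stock exchange 1839.3, foreign purchases of domestic corporate bonds 2531.7; capital account: sale of embassy land to a foreign government 144.4.)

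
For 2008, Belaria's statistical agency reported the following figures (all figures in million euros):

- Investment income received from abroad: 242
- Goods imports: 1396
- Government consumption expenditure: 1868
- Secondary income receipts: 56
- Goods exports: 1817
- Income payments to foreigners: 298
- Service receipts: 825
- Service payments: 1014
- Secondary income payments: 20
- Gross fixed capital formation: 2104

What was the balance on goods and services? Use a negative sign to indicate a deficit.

232

Goods balance = 1817 - 1396 = 421
Services balance = 825 - 1014 = -189
Trade balance (goods + services) = 421 + (-189) = 232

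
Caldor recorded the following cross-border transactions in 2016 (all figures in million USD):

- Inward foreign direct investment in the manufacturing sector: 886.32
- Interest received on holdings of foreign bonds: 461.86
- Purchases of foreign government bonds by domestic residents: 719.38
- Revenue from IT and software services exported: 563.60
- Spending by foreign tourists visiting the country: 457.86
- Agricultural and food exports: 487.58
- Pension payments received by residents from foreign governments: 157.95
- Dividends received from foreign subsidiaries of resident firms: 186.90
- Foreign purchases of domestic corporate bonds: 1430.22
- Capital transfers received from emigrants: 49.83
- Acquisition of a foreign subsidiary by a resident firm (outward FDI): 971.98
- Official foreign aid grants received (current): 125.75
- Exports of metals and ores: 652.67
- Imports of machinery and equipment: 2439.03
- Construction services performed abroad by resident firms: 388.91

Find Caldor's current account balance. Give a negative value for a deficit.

1044.05

Goods: 652.67 - 2439.03 + 487.58 = -1298.78
Services: 457.86 + 563.60 + 388.91 = 1410.37
Primary income: 461.86 + 186.90 = 648.76
Secondary income: 157.95 + 125.75 = 283.70
Current account = (-1298.78) + 1410.37 + 648.76 + 283.70 = 1044.05
(Excluded from the current account — financial account: inward foreign direct investment in the manufacturing sector 886.32, purchases of foreign government bonds by domestic residents 719.38, foreign purchases of domestic corporate bonds 1430.22, acquisition of a foreign subsidiary by a resident firm (outward FDI) 971.98; capital account: capital transfers received from emigrants 49.83.)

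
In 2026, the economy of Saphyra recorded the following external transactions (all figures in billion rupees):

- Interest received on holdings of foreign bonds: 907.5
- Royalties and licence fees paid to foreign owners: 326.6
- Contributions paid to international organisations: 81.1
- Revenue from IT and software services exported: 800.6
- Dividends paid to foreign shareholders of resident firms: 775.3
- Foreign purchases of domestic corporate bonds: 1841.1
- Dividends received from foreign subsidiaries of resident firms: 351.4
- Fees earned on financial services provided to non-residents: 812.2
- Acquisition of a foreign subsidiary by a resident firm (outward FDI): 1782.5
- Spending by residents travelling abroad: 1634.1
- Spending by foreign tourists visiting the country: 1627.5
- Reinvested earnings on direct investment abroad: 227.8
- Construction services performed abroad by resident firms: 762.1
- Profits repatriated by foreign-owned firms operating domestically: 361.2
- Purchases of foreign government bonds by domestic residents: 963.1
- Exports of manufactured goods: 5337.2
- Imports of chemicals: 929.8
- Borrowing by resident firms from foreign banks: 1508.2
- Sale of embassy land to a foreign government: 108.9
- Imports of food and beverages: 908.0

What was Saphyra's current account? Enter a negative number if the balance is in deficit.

5810.2

Goods: -908.0 + 5337.2 - 929.8 = 3499.4
Services: 1627.5 - 1634.1 - 326.6 + 800.6 + 812.2 + 762.1 = 2041.7
Primary income: 907.5 + 227.8 + 351.4 - 361.2 - 775.3 = 350.2
Secondary income: -81.1
Current account = 3499.4 + 2041.7 + 350.2 + (-81.1) = 5810.2
(Excluded from the current account — financial account: foreign purchases of domestic corporate bonds 1841.1, acquisition of a foreign subsidiary by a resident firm (outward FDI) 1782.5, purchases of foreign government bonds by domestic residents 963.1, borrowing by resident firms from foreign banks 1508.2; capital account: sale of embassy land to a foreign government 108.9.)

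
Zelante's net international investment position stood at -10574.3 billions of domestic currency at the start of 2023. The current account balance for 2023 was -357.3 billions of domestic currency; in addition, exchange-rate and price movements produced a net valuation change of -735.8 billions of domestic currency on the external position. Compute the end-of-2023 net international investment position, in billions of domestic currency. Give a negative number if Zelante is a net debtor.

-11667.4

Change in NIIP = current account + net valuation change = -357.3 + (-735.8) = -1093.1
End-of-year NIIP = -10574.3 + (-1093.1) = -11667.4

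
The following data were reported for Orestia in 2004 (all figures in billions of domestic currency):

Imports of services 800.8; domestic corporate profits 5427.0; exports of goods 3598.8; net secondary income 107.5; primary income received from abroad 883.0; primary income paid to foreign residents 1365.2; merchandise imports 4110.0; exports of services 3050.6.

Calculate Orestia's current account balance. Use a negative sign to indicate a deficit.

Goods balance = 3598.8 - 4110.0 = -511.2
Services balance = 3050.6 - 800.8 = 2249.8
Trade balance (goods + services) = -511.2 + 2249.8 = 1738.6
Net primary income = 883.0 - 1365.2 = -482.2
Net secondary income = 107.5
Current account = 1738.6 + (-482.2) + 107.5 = 1363.9

1363.9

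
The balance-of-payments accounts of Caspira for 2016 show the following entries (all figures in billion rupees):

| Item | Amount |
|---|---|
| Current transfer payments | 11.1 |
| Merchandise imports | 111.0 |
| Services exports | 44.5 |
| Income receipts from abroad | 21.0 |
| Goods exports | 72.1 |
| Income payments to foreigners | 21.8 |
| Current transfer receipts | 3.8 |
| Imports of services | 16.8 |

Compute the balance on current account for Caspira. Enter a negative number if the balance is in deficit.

-19.3

Goods balance = 72.1 - 111.0 = -38.9
Services balance = 44.5 - 16.8 = 27.7
Trade balance (goods + services) = -38.9 + 27.7 = -11.2
Net primary income = 21.0 - 21.8 = -0.8
Net secondary income = 3.8 - 11.1 = -7.3
Current account = -11.2 + (-0.8) + (-7.3) = -19.3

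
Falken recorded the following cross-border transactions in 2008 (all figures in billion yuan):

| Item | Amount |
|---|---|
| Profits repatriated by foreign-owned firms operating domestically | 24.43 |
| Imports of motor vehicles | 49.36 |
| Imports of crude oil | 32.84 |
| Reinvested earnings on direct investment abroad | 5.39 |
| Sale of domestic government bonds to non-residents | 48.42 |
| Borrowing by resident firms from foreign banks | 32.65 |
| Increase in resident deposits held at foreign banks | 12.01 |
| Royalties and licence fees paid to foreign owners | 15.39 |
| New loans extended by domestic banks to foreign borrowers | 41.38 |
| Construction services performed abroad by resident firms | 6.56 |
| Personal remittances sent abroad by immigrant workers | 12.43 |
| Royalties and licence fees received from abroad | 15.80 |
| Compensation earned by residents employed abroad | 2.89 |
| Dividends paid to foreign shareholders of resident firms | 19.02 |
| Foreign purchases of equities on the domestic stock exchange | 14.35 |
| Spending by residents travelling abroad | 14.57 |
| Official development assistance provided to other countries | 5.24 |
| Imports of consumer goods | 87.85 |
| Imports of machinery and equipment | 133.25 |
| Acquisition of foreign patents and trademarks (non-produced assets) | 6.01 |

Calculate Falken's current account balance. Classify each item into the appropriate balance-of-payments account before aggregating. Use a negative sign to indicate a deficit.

-363.74

Goods: -87.85 - 32.84 - 49.36 - 133.25 = -303.30
Services: -14.57 + 6.56 - 15.39 + 15.80 = -7.60
Primary income: -24.43 + 5.39 + 2.89 - 19.02 = -35.17
Secondary income: -5.24 - 12.43 = -17.67
Current account = (-303.30) + (-7.60) + (-35.17) + (-17.67) = -363.74
(Excluded from the current account — financial account: sale of domestic government bonds to non-residents 48.42, borrowing by resident firms from foreign banks 32.65, increase in resident deposits held at foreign banks 12.01, new loans extended by domestic banks to foreign borrowers 41.38, foreign purchases of equities on the domestic stock exchange 14.35; capital account: acquisition of foreign patents and trademarks (non-produced assets) 6.01.)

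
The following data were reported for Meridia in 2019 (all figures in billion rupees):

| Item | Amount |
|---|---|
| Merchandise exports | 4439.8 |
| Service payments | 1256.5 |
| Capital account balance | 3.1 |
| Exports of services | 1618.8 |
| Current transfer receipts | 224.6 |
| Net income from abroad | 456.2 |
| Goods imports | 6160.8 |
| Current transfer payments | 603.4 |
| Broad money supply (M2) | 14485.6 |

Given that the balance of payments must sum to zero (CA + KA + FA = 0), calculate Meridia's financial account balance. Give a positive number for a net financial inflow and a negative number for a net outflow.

1278.2

Goods balance = 4439.8 - 6160.8 = -1721.0
Services balance = 1618.8 - 1256.5 = 362.3
Trade balance (goods + services) = -1721.0 + 362.3 = -1358.7
Net primary income = 456.2
Net secondary income = 224.6 - 603.4 = -378.8
Current account = -1358.7 + 456.2 + (-378.8) = -1281.3
Financial account = -(-1281.3 + 3.1) = 1278.2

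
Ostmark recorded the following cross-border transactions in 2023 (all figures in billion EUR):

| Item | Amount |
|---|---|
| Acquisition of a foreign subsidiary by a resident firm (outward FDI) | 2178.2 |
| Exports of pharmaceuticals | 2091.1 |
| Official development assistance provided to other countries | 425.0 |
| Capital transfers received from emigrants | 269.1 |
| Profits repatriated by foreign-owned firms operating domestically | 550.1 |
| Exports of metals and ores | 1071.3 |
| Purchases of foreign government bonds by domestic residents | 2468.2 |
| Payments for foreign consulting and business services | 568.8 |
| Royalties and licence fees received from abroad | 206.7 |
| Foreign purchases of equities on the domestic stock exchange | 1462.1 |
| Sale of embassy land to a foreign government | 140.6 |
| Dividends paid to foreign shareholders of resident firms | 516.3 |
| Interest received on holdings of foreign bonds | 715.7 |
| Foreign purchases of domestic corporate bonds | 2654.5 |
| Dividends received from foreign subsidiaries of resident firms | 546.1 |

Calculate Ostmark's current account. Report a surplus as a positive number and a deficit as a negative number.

2570.7

Goods: 2091.1 + 1071.3 = 3162.4
Services: 206.7 - 568.8 = -362.1
Primary income: -550.1 + 546.1 + 715.7 - 516.3 = 195.4
Secondary income: -425.0
Current account = 3162.4 + (-362.1) + 195.4 + (-425.0) = 2570.7
(Excluded from the current account — financial account: acquisition of a foreign subsidiary by a resident firm (outward FDI) 2178.2, purchases of foreign government bonds by domestic residents 2468.2, foreign purchases of equities on the domestic stock exchange 1462.1, foreign purchases of domestic corporate bonds 2654.5; capital account: capital transfers received from emigrants 269.1, sale of embassy land to a foreign government 140.6.)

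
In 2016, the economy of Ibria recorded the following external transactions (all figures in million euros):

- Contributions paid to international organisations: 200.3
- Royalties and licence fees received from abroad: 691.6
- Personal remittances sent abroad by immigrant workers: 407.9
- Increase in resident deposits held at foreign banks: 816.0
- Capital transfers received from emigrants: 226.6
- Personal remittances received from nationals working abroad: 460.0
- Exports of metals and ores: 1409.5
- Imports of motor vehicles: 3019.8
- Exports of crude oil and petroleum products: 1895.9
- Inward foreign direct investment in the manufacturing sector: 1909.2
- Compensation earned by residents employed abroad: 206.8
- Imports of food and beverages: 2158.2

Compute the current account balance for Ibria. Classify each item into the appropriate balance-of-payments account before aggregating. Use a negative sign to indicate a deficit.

Goods: -2158.2 + 1895.9 - 3019.8 + 1409.5 = -1872.6
Services: 691.6
Primary income: 206.8
Secondary income: -407.9 + 460.0 - 200.3 = -148.2
Current account = (-1872.6) + 691.6 + 206.8 + (-148.2) = -1122.4
(Excluded from the current account — financial account: increase in resident deposits held at foreign banks 816.0, inward foreign direct investment in the manufacturing sector 1909.2; capital account: capital transfers received from emigrants 226.6.)

-1122.4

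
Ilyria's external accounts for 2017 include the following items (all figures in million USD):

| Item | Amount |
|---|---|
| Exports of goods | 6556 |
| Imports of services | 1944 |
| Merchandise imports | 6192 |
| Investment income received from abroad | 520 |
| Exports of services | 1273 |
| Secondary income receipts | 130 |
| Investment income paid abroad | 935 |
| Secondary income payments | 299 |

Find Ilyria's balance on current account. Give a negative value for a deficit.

-891

Goods balance = 6556 - 6192 = 364
Services balance = 1273 - 1944 = -671
Trade balance (goods + services) = 364 + (-671) = -307
Net primary income = 520 - 935 = -415
Net secondary income = 130 - 299 = -169
Current account = -307 + (-415) + (-169) = -891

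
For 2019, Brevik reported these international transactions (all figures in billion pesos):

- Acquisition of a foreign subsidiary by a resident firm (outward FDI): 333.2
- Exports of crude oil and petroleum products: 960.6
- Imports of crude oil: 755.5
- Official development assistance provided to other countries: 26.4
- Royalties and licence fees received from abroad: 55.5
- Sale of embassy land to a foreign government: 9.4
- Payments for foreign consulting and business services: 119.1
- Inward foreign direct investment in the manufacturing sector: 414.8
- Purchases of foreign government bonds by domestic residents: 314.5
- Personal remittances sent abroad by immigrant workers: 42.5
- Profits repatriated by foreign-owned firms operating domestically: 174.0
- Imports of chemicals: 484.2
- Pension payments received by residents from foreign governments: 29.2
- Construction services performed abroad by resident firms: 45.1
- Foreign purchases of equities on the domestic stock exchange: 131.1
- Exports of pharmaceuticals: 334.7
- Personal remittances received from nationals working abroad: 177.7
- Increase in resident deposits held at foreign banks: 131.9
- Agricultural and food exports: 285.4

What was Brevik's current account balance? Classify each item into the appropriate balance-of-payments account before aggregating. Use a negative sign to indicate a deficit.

Goods: 334.7 - 484.2 + 285.4 - 755.5 + 960.6 = 341.0
Services: 55.5 + 45.1 - 119.1 = -18.5
Primary income: -174.0
Secondary income: -26.4 + 29.2 - 42.5 + 177.7 = 138.0
Current account = 341.0 + (-18.5) + (-174.0) + 138.0 = 286.5
(Excluded from the current account — financial account: acquisition of a foreign subsidiary by a resident firm (outward FDI) 333.2, inward foreign direct investment in the manufacturing sector 414.8, purchases of foreign government bonds by domestic residents 314.5, foreign purchases of equities on the domestic stock exchange 131.1, increase in resident deposits held at foreign banks 131.9; capital account: sale of embassy land to a foreign government 9.4.)

286.5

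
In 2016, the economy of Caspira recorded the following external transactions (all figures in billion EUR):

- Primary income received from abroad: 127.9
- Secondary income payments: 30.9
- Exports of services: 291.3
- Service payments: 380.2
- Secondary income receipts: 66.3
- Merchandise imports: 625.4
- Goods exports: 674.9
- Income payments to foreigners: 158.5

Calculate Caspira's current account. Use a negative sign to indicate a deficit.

-34.6

Goods balance = 674.9 - 625.4 = 49.5
Services balance = 291.3 - 380.2 = -88.9
Trade balance (goods + services) = 49.5 + (-88.9) = -39.4
Net primary income = 127.9 - 158.5 = -30.6
Net secondary income = 66.3 - 30.9 = 35.4
Current account = -39.4 + (-30.6) + 35.4 = -34.6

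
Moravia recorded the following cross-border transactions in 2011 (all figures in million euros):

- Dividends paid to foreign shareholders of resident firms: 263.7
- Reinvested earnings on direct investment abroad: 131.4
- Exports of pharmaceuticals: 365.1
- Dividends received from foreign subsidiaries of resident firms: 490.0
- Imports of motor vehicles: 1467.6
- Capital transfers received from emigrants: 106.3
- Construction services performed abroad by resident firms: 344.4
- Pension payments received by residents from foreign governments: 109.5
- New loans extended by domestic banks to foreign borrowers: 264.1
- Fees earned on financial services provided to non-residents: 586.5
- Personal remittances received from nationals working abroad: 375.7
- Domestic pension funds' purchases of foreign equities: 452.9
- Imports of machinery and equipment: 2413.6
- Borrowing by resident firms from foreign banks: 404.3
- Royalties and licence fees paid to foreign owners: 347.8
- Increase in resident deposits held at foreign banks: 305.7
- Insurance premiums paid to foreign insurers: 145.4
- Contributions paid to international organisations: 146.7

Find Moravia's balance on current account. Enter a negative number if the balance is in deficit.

Goods: -1467.6 + 365.1 - 2413.6 = -3516.1
Services: -347.8 + 586.5 - 145.4 + 344.4 = 437.7
Primary income: 131.4 - 263.7 + 490.0 = 357.7
Secondary income: -146.7 + 375.7 + 109.5 = 338.5
Current account = (-3516.1) + 437.7 + 357.7 + 338.5 = -2382.2
(Excluded from the current account — capital account: capital transfers received from emigrants 106.3; financial account: new loans extended by domestic banks to foreign borrowers 264.1, domestic pension funds' purchases of foreign equities 452.9, borrowing by resident firms from foreign banks 404.3, increase in resident deposits held at foreign banks 305.7.)

-2382.2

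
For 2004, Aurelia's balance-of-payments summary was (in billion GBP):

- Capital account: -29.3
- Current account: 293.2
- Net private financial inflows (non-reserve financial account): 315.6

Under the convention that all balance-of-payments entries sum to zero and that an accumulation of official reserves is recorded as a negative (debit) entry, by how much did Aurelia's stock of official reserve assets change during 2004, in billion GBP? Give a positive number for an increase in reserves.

Official reserve transactions balance = -(293.2 + (-29.3) + 315.6) = -579.5
An accumulation of reserves is recorded as a debit (negative entry), so the change in the stock of reserves is the negative of that balance.
Change in official reserves = -(-579.5) = 579.5

579.5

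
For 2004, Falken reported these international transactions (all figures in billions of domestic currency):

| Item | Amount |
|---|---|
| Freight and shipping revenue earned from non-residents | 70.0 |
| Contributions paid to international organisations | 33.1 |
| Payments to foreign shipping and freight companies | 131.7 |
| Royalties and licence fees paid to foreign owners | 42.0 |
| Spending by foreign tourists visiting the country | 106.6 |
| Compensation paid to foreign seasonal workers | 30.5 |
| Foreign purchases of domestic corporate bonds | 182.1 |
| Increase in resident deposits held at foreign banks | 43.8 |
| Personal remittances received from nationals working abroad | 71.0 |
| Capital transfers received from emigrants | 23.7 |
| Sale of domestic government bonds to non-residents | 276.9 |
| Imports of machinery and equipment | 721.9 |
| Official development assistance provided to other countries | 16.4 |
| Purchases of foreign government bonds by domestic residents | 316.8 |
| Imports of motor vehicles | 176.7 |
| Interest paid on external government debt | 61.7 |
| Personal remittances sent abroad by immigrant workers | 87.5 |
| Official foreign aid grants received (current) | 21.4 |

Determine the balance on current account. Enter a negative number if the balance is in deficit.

-1032.5

Goods: -721.9 - 176.7 = -898.6
Services: -131.7 - 42.0 + 106.6 + 70.0 = 2.9
Primary income: -61.7 - 30.5 = -92.2
Secondary income: 71.0 - 16.4 - 33.1 + 21.4 - 87.5 = -44.6
Current account = (-898.6) + 2.9 + (-92.2) + (-44.6) = -1032.5
(Excluded from the current account — financial account: foreign purchases of domestic corporate bonds 182.1, increase in resident deposits held at foreign banks 43.8, sale of domestic government bonds to non-residents 276.9, purchases of foreign government bonds by domestic residents 316.8; capital account: capital transfers received from emigrants 23.7.)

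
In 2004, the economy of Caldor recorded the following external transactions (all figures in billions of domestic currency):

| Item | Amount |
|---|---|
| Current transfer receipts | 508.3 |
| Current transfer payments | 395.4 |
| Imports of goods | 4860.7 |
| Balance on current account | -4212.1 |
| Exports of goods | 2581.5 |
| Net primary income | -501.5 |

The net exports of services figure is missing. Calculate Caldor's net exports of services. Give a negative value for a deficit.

-1544.3

Current account = goods balance + services balance + net primary income + net secondary income
Sum of the known components = -2667.8
Net exports of services = CA - (known components) = -4212.1 - (-2667.8) = -1544.3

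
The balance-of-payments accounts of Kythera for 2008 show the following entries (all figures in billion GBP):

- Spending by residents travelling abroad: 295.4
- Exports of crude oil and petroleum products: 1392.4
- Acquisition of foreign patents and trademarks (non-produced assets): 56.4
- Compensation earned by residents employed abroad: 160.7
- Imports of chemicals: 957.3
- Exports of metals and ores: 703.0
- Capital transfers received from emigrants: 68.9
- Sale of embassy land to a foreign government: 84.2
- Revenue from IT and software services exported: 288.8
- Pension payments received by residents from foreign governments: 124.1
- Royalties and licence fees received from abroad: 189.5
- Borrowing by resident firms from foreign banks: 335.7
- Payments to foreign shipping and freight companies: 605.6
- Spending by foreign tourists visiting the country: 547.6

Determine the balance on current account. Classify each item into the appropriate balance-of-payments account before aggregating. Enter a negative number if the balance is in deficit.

1547.8

Goods: 703.0 + 1392.4 - 957.3 = 1138.1
Services: -295.4 + 189.5 + 288.8 + 547.6 - 605.6 = 124.9
Primary income: 160.7
Secondary income: 124.1
Current account = 1138.1 + 124.9 + 160.7 + 124.1 = 1547.8
(Excluded from the current account — capital account: acquisition of foreign patents and trademarks (non-produced assets) 56.4, capital transfers received from emigrants 68.9, sale of embassy land to a foreign government 84.2; financial account: borrowing by resident firms from foreign banks 335.7.)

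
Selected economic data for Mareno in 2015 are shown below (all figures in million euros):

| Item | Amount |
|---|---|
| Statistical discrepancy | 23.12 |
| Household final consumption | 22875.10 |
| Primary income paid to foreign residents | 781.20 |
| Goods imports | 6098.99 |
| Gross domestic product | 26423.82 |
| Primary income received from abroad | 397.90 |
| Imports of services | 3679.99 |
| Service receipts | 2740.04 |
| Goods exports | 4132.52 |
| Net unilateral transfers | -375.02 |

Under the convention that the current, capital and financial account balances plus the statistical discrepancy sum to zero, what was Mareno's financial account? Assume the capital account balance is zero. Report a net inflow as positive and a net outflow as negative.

Goods balance = 4132.52 - 6098.99 = -1966.47
Services balance = 2740.04 - 3679.99 = -939.95
Trade balance (goods + services) = -1966.47 + (-939.95) = -2906.42
Net primary income = 397.90 - 781.20 = -383.30
Net secondary income = -375.02
Current account = -2906.42 + (-383.30) + (-375.02) = -3664.74
Financial account = -(-3664.74 + 23.12) = 3641.62

3641.62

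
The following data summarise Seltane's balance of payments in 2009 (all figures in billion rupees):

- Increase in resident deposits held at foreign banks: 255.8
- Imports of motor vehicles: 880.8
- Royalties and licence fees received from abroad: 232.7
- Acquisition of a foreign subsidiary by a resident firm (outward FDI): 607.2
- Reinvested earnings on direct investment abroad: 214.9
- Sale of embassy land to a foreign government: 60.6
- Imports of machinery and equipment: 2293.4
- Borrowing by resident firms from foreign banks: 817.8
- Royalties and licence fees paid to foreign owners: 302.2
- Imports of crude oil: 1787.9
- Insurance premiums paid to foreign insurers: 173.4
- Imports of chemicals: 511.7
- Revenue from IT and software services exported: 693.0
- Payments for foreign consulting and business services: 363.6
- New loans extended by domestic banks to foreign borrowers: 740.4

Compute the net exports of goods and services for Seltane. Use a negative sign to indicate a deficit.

-5387.3

Goods: -2293.4 - 1787.9 - 511.7 - 880.8 = -5473.8
Services: 232.7 - 302.2 - 363.6 - 173.4 + 693.0 = 86.5
Trade balance = -5473.8 + 86.5 = -5387.3
(Excluded from the trade balance — financial account: increase in resident deposits held at foreign banks 255.8, acquisition of a foreign subsidiary by a resident firm (outward FDI) 607.2, borrowing by resident firms from foreign banks 817.8, new loans extended by domestic banks to foreign borrowers 740.4; primary income: reinvested earnings on direct investment abroad 214.9; capital account: sale of embassy land to a foreign government 60.6.)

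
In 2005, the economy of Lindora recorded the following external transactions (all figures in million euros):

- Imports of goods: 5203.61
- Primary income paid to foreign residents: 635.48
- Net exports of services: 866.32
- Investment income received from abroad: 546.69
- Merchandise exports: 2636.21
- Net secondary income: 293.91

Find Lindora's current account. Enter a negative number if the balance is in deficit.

-1495.96

Goods balance = 2636.21 - 5203.61 = -2567.40
Services balance = 866.32
Trade balance (goods + services) = -2567.40 + 866.32 = -1701.08
Net primary income = 546.69 - 635.48 = -88.79
Net secondary income = 293.91
Current account = -1701.08 + (-88.79) + 293.91 = -1495.96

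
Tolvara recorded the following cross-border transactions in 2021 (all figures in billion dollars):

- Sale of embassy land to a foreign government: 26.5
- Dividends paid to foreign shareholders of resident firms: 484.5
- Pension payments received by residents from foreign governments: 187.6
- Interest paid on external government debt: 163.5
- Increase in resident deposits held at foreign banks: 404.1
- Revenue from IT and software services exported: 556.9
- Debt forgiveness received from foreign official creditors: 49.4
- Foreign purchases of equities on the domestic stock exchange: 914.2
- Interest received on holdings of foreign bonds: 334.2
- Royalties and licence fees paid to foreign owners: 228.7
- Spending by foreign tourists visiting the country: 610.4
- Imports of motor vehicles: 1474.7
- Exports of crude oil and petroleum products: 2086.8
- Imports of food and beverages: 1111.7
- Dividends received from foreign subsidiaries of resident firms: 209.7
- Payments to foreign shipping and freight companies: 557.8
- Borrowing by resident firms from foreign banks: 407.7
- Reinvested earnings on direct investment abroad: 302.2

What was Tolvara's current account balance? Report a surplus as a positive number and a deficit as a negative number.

Goods: -1111.7 + 2086.8 - 1474.7 = -499.6
Services: 610.4 - 228.7 - 557.8 + 556.9 = 380.8
Primary income: -163.5 + 209.7 - 484.5 + 334.2 + 302.2 = 198.1
Secondary income: 187.6
Current account = (-499.6) + 380.8 + 198.1 + 187.6 = 266.9
(Excluded from the current account — capital account: sale of embassy land to a foreign government 26.5, debt forgiveness received from foreign official creditors 49.4; financial account: increase in resident deposits held at foreign banks 404.1, foreign purchases of equities on the domestic stock exchange 914.2, borrowing by resident firms from foreign banks 407.7.)

266.9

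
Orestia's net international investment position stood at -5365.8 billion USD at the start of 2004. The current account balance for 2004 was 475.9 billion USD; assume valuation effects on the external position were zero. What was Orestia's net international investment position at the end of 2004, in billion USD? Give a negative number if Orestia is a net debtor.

With no valuation effects, change in NIIP = current account = 475.9
End-of-year NIIP = -5365.8 + 475.9 = -4889.9

-4889.9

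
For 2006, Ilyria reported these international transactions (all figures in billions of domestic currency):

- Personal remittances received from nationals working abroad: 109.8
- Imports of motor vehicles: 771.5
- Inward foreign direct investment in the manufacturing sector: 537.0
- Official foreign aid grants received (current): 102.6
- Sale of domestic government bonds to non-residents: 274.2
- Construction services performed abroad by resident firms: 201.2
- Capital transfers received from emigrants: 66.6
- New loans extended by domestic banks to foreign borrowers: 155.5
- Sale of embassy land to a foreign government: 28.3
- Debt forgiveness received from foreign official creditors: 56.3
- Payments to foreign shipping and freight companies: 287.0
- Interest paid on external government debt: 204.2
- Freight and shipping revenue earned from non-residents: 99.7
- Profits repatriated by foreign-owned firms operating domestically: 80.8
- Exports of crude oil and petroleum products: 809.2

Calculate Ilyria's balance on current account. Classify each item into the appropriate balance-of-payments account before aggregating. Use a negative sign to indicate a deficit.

Goods: -771.5 + 809.2 = 37.7
Services: 201.2 + 99.7 - 287.0 = 13.9
Primary income: -204.2 - 80.8 = -285.0
Secondary income: 102.6 + 109.8 = 212.4
Current account = 37.7 + 13.9 + (-285.0) + 212.4 = -21.0
(Excluded from the current account — financial account: inward foreign direct investment in the manufacturing sector 537.0, sale of domestic government bonds to non-residents 274.2, new loans extended by domestic banks to foreign borrowers 155.5; capital account: capital transfers received from emigrants 66.6, sale of embassy land to a foreign government 28.3, debt forgiveness received from foreign official creditors 56.3.)

-21.0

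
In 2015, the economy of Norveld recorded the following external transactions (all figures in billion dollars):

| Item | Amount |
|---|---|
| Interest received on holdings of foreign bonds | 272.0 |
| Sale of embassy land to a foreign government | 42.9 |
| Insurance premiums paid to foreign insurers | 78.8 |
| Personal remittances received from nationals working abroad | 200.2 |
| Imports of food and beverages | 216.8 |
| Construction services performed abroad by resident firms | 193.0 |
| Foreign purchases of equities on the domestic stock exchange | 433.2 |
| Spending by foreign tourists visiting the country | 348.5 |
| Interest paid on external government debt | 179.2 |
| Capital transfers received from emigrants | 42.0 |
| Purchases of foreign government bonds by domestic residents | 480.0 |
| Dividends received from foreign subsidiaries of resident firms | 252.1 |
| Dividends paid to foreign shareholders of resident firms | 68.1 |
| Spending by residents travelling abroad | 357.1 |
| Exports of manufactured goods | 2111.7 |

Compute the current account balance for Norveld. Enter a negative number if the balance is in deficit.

2477.5

Goods: 2111.7 - 216.8 = 1894.9
Services: 193.0 + 348.5 - 357.1 - 78.8 = 105.6
Primary income: -68.1 - 179.2 + 252.1 + 272.0 = 276.8
Secondary income: 200.2
Current account = 1894.9 + 105.6 + 276.8 + 200.2 = 2477.5
(Excluded from the current account — capital account: sale of embassy land to a foreign government 42.9, capital transfers received from emigrants 42.0; financial account: foreign purchases of equities on the domestic stock exchange 433.2, purchases of foreign government bonds by domestic residents 480.0.)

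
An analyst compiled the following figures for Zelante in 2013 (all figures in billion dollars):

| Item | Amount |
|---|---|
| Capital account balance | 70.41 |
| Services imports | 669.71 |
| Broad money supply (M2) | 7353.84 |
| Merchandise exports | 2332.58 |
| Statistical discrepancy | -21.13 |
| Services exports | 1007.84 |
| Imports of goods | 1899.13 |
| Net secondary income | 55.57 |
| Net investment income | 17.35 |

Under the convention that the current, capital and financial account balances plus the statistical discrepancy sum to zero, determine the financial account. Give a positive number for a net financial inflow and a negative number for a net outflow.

-893.78

Goods balance = 2332.58 - 1899.13 = 433.45
Services balance = 1007.84 - 669.71 = 338.13
Trade balance (goods + services) = 433.45 + 338.13 = 771.58
Net primary income = 17.35
Net secondary income = 55.57
Current account = 771.58 + 17.35 + 55.57 = 844.50
Financial account = -(844.50 + 70.41 + (-21.13)) = -893.78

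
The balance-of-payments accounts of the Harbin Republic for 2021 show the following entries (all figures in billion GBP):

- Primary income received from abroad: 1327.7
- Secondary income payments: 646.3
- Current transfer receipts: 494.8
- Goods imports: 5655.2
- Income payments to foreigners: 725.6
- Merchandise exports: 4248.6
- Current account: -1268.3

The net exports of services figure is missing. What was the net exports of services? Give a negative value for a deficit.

-312.3

Current account = goods balance + services balance + net primary income + net secondary income
Sum of the known components = -956.0
Net exports of services = CA - (known components) = -1268.3 - (-956.0) = -312.3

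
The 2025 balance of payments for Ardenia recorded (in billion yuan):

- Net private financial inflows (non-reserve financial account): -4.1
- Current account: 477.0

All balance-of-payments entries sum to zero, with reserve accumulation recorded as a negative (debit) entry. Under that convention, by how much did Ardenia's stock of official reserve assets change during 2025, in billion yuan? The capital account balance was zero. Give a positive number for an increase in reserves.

Official reserve transactions balance = -(477.0 + (-4.1)) = -472.9
An accumulation of reserves is recorded as a debit (negative entry), so the change in the stock of reserves is the negative of that balance.
Change in official reserves = -(-472.9) = 472.9

472.9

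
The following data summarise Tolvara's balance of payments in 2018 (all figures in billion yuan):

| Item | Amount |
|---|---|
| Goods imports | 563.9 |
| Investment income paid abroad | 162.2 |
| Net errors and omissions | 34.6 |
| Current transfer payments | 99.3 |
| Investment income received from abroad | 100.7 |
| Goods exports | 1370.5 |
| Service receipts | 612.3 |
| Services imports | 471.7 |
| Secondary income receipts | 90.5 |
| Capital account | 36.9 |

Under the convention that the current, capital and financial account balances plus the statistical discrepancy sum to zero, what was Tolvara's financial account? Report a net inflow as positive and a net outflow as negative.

-948.4

Goods balance = 1370.5 - 563.9 = 806.6
Services balance = 612.3 - 471.7 = 140.6
Trade balance (goods + services) = 806.6 + 140.6 = 947.2
Net primary income = 100.7 - 162.2 = -61.5
Net secondary income = 90.5 - 99.3 = -8.8
Current account = 947.2 + (-61.5) + (-8.8) = 876.9
Financial account = -(876.9 + 36.9 + 34.6) = -948.4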